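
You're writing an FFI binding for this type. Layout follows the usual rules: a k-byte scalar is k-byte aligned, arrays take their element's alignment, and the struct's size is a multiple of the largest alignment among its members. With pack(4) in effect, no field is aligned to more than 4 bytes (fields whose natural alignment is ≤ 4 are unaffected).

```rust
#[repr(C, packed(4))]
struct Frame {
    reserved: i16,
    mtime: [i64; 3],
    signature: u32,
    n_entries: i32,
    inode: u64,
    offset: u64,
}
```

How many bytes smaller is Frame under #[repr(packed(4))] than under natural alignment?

4

natural layout:
  0..2  reserved  (2B, 2-aligned)
  2..8  -- padding (6B)
  8..32  mtime  (24B, 8-aligned)
  32..36  signature  (4B, 4-aligned)
  36..40  n_entries  (4B, 4-aligned)
  40..48  inode  (8B, 8-aligned)
  48..56  offset  (8B, 8-aligned)
  sizeof = 56, alignof = 8
packed(4) layout:
  0..2  reserved  (2B, 2-aligned)
  2..4  -- padding (2B)
  4..28  mtime  (24B, 4-aligned)
  28..32  signature  (4B, 4-aligned)
  32..36  n_entries  (4B, 4-aligned)
  36..44  inode  (8B, 4-aligned)
  44..52  offset  (8B, 4-aligned)
  sizeof = 52, alignof = 4
56 − 52 = 4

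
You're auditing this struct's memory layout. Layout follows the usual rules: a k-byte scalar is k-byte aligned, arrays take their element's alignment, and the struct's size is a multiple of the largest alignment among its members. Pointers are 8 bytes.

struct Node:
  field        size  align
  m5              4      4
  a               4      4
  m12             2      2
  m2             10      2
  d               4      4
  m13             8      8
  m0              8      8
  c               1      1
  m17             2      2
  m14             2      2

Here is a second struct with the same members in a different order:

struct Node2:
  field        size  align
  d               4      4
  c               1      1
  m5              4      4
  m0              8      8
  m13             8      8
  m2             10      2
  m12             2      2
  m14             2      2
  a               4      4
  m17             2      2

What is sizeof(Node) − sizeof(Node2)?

m5 at 0 (size 4, align 4) → ends 4
a at 4 (size 4, align 4) → ends 8
m12 at 8 (size 2, align 2) → ends 10
m2 at 10 (size 10, align 2) → ends 20
d at 20 (size 4, align 4) → ends 24
m13 at 24 (size 8, align 8) → ends 32
m0 at 32 (size 8, align 8) → ends 40
c at 40 (size 1, align 1) → ends 41
pad 1 to align 2 for m17
m17 at 42 (size 2, align 2) → ends 44
m14 at 44 (size 2, align 2) → ends 46
tail pad 2 to reach multiple of 8
total 48 bytes, alignment 8
— Node2 —
d at 0 (size 4, align 4) → ends 4
c at 4 (size 1, align 1) → ends 5
pad 3 to align 4 for m5
m5 at 8 (size 4, align 4) → ends 12
pad 4 to align 8 for m0
m0 at 16 (size 8, align 8) → ends 24
m13 at 24 (size 8, align 8) → ends 32
m2 at 32 (size 10, align 2) → ends 42
m12 at 42 (size 2, align 2) → ends 44
m14 at 44 (size 2, align 2) → ends 46
pad 2 to align 4 for a
a at 48 (size 4, align 4) → ends 52
m17 at 52 (size 2, align 2) → ends 54
tail pad 2 to reach multiple of 8
total 56 bytes, alignment 8
48 − 56 = -8

-8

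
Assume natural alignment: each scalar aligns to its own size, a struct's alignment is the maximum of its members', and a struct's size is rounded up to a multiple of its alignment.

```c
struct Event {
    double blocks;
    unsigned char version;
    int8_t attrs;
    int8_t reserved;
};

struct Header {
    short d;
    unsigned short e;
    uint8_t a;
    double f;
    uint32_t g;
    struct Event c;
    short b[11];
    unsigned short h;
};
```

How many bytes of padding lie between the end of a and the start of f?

3

Event: @0: blocks [8B, align 8] → 8; @8: version [1B, align 1] → 9; @9: attrs [1B, align 1] → 10; @10: reserved [1B, align 1] → 11; +5 tail pad (align 8); size 16, align 8
@0: d [2B, align 2] → 2
@2: e [2B, align 2] → 4
@4: a [1B, align 1] → 5
+3 pad (align 8)
@8: f [8B, align 8] → 16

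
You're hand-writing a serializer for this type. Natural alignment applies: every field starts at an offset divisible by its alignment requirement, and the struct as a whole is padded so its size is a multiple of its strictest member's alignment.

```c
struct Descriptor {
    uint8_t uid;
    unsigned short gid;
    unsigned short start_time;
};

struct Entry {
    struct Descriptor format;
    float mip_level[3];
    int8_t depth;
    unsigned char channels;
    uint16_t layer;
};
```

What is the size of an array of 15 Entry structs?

360

Descriptor: uid at 0 (size 1, align 1) → ends 1; pad 1 to align 2 for gid; gid at 2 (size 2, align 2) → ends 4; start_time at 4 (size 2, align 2) → ends 6; total 6 bytes, alignment 2
format at 0 (size 6, align 2) → ends 6
pad 2 to align 4 for mip_level
mip_level at 8 (size 12, align 4) → ends 20
depth at 20 (size 1, align 1) → ends 21
channels at 21 (size 1, align 1) → ends 22
layer at 22 (size 2, align 2) → ends 24
total 24 bytes, alignment 4
array of 15: 15 × 24 = 360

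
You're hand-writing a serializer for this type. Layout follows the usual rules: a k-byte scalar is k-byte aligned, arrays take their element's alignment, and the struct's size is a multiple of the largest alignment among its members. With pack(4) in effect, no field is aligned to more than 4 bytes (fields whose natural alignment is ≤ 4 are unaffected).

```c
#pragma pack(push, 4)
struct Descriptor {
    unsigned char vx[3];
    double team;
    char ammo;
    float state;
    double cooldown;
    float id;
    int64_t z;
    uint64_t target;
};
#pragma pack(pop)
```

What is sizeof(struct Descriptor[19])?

vx at 0 (size 3, align 1) → ends 3
pad 1 to align 4 for team
team at 4 (size 8, align 4) → ends 12
ammo at 12 (size 1, align 1) → ends 13
pad 3 to align 4 for state
state at 16 (size 4, align 4) → ends 20
cooldown at 20 (size 8, align 4) → ends 28
id at 28 (size 4, align 4) → ends 32
z at 32 (size 8, align 4) → ends 40
target at 40 (size 8, align 4) → ends 48
total 48 bytes, alignment 4
array of 19: 19 × 48 = 912

912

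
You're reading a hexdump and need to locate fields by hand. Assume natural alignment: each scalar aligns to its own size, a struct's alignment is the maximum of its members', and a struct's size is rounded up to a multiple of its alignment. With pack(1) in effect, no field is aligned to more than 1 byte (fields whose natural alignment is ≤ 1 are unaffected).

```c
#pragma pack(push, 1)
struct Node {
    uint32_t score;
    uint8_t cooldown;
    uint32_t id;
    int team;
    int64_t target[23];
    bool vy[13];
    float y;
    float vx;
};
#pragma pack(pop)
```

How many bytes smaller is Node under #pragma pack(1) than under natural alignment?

6

natural layout:
  score at 0 (size 4, align 4) → ends 4
  cooldown at 4 (size 1, align 1) → ends 5
  pad 3 to align 4 for id
  id at 8 (size 4, align 4) → ends 12
  team at 12 (size 4, align 4) → ends 16
  target at 16 (size 184, align 8) → ends 200
  vy at 200 (size 13, align 1) → ends 213
  pad 3 to align 4 for y
  y at 216 (size 4, align 4) → ends 220
  vx at 220 (size 4, align 4) → ends 224
  total 224 bytes, alignment 8
packed(1) layout:
  score at 0 (size 4, align 1) → ends 4
  cooldown at 4 (size 1, align 1) → ends 5
  id at 5 (size 4, align 1) → ends 9
  team at 9 (size 4, align 1) → ends 13
  target at 13 (size 184, align 1) → ends 197
  vy at 197 (size 13, align 1) → ends 210
  y at 210 (size 4, align 1) → ends 214
  vx at 214 (size 4, align 1) → ends 218
  total 218 bytes, alignment 1
224 − 218 = 6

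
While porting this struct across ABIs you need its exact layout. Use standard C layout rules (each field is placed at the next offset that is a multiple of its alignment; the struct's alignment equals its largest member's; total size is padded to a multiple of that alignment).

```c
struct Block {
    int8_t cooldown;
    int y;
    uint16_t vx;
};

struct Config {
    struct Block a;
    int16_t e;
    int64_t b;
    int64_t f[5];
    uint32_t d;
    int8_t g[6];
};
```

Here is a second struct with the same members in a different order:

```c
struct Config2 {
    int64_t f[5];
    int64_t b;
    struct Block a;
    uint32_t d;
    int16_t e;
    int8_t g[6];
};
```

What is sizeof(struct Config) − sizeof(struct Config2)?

8

Block: @0: cooldown [1B, align 1] → 1; +3 pad (align 4); @4: y [4B, align 4] → 8; @8: vx [2B, align 2] → 10; +2 tail pad (align 4); size 12, align 4
@0: a [12B, align 4] → 12
@12: e [2B, align 2] → 14
+2 pad (align 8)
@16: b [8B, align 8] → 24
@24: f [40B, align 8] → 64
@64: d [4B, align 4] → 68
@68: g [6B, align 1] → 74
+6 tail pad (align 8)
size 80, align 8
— Config2 —
@0: f [40B, align 8] → 40
@40: b [8B, align 8] → 48
@48: a [12B, align 4] → 60
@60: d [4B, align 4] → 64
@64: e [2B, align 2] → 66
@66: g [6B, align 1] → 72
size 72, align 8
80 − 72 = 8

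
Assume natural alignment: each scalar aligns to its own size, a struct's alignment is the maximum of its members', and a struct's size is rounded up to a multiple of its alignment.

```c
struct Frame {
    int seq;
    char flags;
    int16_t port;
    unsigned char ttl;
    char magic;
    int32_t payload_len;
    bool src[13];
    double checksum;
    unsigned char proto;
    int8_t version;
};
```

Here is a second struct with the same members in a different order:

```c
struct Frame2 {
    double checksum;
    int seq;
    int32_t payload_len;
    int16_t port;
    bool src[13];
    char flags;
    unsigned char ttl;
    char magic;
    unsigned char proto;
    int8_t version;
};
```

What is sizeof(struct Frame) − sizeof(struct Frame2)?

@0: seq [4B, align 4] → 4
@4: flags [1B, align 1] → 5
+1 pad (align 2)
@6: port [2B, align 2] → 8
@8: ttl [1B, align 1] → 9
@9: magic [1B, align 1] → 10
+2 pad (align 4)
@12: payload_len [4B, align 4] → 16
@16: src [13B, align 1] → 29
+3 pad (align 8)
@32: checksum [8B, align 8] → 40
@40: proto [1B, align 1] → 41
@41: version [1B, align 1] → 42
+6 tail pad (align 8)
size 48, align 8
— Frame2 —
@0: checksum [8B, align 8] → 8
@8: seq [4B, align 4] → 12
@12: payload_len [4B, align 4] → 16
@16: port [2B, align 2] → 18
@18: src [13B, align 1] → 31
@31: flags [1B, align 1] → 32
@32: ttl [1B, align 1] → 33
@33: magic [1B, align 1] → 34
@34: proto [1B, align 1] → 35
@35: version [1B, align 1] → 36
+4 tail pad (align 8)
size 40, align 8
48 − 40 = 8

8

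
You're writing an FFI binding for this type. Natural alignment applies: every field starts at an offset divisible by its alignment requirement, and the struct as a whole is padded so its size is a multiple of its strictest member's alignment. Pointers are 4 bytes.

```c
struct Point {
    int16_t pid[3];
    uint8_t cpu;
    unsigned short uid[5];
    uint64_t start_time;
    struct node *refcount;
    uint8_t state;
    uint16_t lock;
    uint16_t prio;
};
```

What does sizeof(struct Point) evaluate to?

0..6  pid  (6B, 2-aligned)
6..7  cpu  (1B, 1-aligned)
7..8  -- padding (1B)
8..18  uid  (10B, 2-aligned)
18..24  -- padding (6B)
24..32  start_time  (8B, 8-aligned)
32..36  refcount  (4B, 4-aligned)
36..37  state  (1B, 1-aligned)
37..38  -- padding (1B)
38..40  lock  (2B, 2-aligned)
40..42  prio  (2B, 2-aligned)
42..48  -- tail padding (6B)
sizeof = 48, alignof = 8

48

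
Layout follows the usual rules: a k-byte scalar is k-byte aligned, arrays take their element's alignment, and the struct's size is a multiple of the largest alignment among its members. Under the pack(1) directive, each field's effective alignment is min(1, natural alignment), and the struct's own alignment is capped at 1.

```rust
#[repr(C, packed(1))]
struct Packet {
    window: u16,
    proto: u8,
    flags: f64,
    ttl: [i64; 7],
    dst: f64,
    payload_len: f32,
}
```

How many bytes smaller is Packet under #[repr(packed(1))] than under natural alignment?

9

natural layout:
  0..2  window  (2B, 2-aligned)
  2..3  proto  (1B, 1-aligned)
  3..8  -- padding (5B)
  8..16  flags  (8B, 8-aligned)
  16..72  ttl  (56B, 8-aligned)
  72..80  dst  (8B, 8-aligned)
  80..84  payload_len  (4B, 4-aligned)
  84..88  -- tail padding (4B)
  sizeof = 88, alignof = 8
packed(1) layout:
  0..2  window  (2B, 1-aligned)
  2..3  proto  (1B, 1-aligned)
  3..11  flags  (8B, 1-aligned)
  11..67  ttl  (56B, 1-aligned)
  67..75  dst  (8B, 1-aligned)
  75..79  payload_len  (4B, 1-aligned)
  sizeof = 79, alignof = 1
88 − 79 = 9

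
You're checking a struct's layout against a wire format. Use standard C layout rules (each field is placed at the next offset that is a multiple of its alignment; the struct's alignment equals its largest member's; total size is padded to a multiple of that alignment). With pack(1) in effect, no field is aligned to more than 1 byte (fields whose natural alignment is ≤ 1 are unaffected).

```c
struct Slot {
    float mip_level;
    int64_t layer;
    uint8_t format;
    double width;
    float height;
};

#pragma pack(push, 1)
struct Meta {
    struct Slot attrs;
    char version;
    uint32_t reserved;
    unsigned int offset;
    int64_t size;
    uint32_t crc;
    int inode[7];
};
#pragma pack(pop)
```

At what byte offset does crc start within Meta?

57

Slot: mip_level at 0 (size 4, align 4) → ends 4; pad 4 to align 8 for layer; layer at 8 (size 8, align 8) → ends 16; format at 16 (size 1, align 1) → ends 17; pad 7 to align 8 for width; width at 24 (size 8, align 8) → ends 32; height at 32 (size 4, align 4) → ends 36; tail pad 4 to reach multiple of 8; total 40 bytes, alignment 8
attrs at 0 (size 40, align 1) → ends 40
version at 40 (size 1, align 1) → ends 41
reserved at 41 (size 4, align 1) → ends 45
offset at 45 (size 4, align 1) → ends 49
size at 49 (size 8, align 1) → ends 57
crc at 57 (size 4, align 1) → ends 61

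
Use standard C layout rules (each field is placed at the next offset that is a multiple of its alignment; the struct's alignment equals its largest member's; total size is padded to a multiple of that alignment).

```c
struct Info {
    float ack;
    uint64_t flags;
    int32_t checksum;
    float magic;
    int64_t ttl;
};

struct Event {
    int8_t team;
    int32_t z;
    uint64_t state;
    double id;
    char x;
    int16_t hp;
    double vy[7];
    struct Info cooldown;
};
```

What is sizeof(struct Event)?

Info: @0: ack [4B, align 4] → 4; +4 pad (align 8); @8: flags [8B, align 8] → 16; @16: checksum [4B, align 4] → 20; @20: magic [4B, align 4] → 24; @24: ttl [8B, align 8] → 32; size 32, align 8
@0: team [1B, align 1] → 1
+3 pad (align 4)
@4: z [4B, align 4] → 8
@8: state [8B, align 8] → 16
@16: id [8B, align 8] → 24
@24: x [1B, align 1] → 25
+1 pad (align 2)
@26: hp [2B, align 2] → 28
+4 pad (align 8)
@32: vy [56B, align 8] → 88
@88: cooldown [32B, align 8] → 120
size 120, align 8

120 bytes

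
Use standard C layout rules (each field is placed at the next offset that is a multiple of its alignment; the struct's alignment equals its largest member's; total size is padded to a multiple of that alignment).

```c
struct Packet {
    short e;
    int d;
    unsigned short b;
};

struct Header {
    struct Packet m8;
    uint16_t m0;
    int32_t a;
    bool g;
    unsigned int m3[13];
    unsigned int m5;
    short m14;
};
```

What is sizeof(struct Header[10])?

840

Packet: 0..2  e  (2B, 2-aligned); 2..4  -- padding (2B); 4..8  d  (4B, 4-aligned); 8..10  b  (2B, 2-aligned); 10..12  -- tail padding (2B); sizeof = 12, alignof = 4
0..12  m8  (12B, 4-aligned)
12..14  m0  (2B, 2-aligned)
14..16  -- padding (2B)
16..20  a  (4B, 4-aligned)
20..21  g  (1B, 1-aligned)
21..24  -- padding (3B)
24..76  m3  (52B, 4-aligned)
76..80  m5  (4B, 4-aligned)
80..82  m14  (2B, 2-aligned)
82..84  -- tail padding (2B)
sizeof = 84, alignof = 4
array of 10: 10 × 84 = 840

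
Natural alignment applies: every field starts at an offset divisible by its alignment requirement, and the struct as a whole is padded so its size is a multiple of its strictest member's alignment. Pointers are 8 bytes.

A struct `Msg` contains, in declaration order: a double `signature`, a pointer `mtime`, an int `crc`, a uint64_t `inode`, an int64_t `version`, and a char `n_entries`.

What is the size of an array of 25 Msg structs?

1200

signature at 0 (size 8, align 8) → ends 8
mtime at 8 (size 8, align 8) → ends 16
crc at 16 (size 4, align 4) → ends 20
pad 4 to align 8 for inode
inode at 24 (size 8, align 8) → ends 32
version at 32 (size 8, align 8) → ends 40
n_entries at 40 (size 1, align 1) → ends 41
tail pad 7 to reach multiple of 8
total 48 bytes, alignment 8
array of 25: 25 × 48 = 1200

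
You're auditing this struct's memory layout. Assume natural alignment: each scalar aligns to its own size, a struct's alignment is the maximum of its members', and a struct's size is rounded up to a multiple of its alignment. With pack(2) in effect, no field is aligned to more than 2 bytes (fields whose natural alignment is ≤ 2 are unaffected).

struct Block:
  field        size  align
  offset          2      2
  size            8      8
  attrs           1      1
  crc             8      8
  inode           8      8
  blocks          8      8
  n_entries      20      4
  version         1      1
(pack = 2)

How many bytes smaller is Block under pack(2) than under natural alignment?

14

natural layout:
  @0: offset [2B, align 2] → 2
  +6 pad (align 8)
  @8: size [8B, align 8] → 16
  @16: attrs [1B, align 1] → 17
  +7 pad (align 8)
  @24: crc [8B, align 8] → 32
  @32: inode [8B, align 8] → 40
  @40: blocks [8B, align 8] → 48
  @48: n_entries [20B, align 4] → 68
  @68: version [1B, align 1] → 69
  +3 tail pad (align 8)
  size 72, align 8
packed(2) layout:
  @0: offset [2B, align 2] → 2
  @2: size [8B, align 2] → 10
  @10: attrs [1B, align 1] → 11
  +1 pad (align 2)
  @12: crc [8B, align 2] → 20
  @20: inode [8B, align 2] → 28
  @28: blocks [8B, align 2] → 36
  @36: n_entries [20B, align 2] → 56
  @56: version [1B, align 1] → 57
  +1 tail pad (align 2)
  size 58, align 2
72 − 58 = 14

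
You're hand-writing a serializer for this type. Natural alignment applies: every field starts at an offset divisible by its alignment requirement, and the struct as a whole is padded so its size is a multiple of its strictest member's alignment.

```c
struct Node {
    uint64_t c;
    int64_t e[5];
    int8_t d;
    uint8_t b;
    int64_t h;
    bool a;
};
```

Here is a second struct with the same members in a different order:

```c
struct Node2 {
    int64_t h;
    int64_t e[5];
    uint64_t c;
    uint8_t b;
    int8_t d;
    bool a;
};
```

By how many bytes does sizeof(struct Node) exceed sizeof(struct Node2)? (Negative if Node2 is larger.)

8

c at 0 (size 8, align 8) → ends 8
e at 8 (size 40, align 8) → ends 48
d at 48 (size 1, align 1) → ends 49
b at 49 (size 1, align 1) → ends 50
pad 6 to align 8 for h
h at 56 (size 8, align 8) → ends 64
a at 64 (size 1, align 1) → ends 65
tail pad 7 to reach multiple of 8
total 72 bytes, alignment 8
— Node2 —
h at 0 (size 8, align 8) → ends 8
e at 8 (size 40, align 8) → ends 48
c at 48 (size 8, align 8) → ends 56
b at 56 (size 1, align 1) → ends 57
d at 57 (size 1, align 1) → ends 58
a at 58 (size 1, align 1) → ends 59
tail pad 5 to reach multiple of 8
total 64 bytes, alignment 8
72 − 64 = 8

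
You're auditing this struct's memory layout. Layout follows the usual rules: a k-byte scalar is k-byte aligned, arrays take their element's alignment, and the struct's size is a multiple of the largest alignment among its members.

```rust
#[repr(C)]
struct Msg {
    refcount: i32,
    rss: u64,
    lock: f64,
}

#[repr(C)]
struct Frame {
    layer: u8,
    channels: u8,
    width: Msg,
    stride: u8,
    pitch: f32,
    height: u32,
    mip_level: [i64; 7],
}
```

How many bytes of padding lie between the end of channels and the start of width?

Msg: 0..4  refcount  (4B, 4-aligned); 4..8  -- padding (4B); 8..16  rss  (8B, 8-aligned); 16..24  lock  (8B, 8-aligned); sizeof = 24, alignof = 8
0..1  layer  (1B, 1-aligned)
1..2  channels  (1B, 1-aligned)
2..8  -- padding (6B)
8..32  width  (24B, 8-aligned)

6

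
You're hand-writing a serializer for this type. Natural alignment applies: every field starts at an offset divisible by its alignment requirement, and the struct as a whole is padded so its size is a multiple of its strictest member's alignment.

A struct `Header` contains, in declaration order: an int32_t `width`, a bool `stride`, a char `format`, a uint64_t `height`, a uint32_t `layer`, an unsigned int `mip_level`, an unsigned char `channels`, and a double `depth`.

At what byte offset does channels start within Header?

24

@0: width [4B, align 4] → 4
@4: stride [1B, align 1] → 5
@5: format [1B, align 1] → 6
+2 pad (align 8)
@8: height [8B, align 8] → 16
@16: layer [4B, align 4] → 20
@20: mip_level [4B, align 4] → 24
@24: channels [1B, align 1] → 25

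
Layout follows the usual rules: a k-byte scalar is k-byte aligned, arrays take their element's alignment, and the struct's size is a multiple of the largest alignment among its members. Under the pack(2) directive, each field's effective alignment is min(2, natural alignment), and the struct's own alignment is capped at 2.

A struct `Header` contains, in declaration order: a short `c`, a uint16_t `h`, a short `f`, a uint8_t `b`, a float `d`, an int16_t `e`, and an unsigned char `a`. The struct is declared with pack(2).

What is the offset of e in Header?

c at 0 (size 2, align 2) → ends 2
h at 2 (size 2, align 2) → ends 4
f at 4 (size 2, align 2) → ends 6
b at 6 (size 1, align 1) → ends 7
pad 1 to align 2 for d
d at 8 (size 4, align 2) → ends 12
e at 12 (size 2, align 2) → ends 14

12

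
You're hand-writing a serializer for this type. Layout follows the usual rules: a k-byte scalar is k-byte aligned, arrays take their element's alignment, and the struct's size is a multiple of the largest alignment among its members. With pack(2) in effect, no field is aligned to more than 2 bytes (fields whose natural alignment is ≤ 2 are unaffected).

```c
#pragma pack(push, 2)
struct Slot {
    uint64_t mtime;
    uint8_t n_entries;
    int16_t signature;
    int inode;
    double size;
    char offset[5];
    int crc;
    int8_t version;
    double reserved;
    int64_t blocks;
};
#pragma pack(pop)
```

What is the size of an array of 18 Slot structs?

936

0..8  mtime  (8B, 2-aligned)
8..9  n_entries  (1B, 1-aligned)
9..10  -- padding (1B)
10..12  signature  (2B, 2-aligned)
12..16  inode  (4B, 2-aligned)
16..24  size  (8B, 2-aligned)
24..29  offset  (5B, 1-aligned)
29..30  -- padding (1B)
30..34  crc  (4B, 2-aligned)
34..35  version  (1B, 1-aligned)
35..36  -- padding (1B)
36..44  reserved  (8B, 2-aligned)
44..52  blocks  (8B, 2-aligned)
sizeof = 52, alignof = 2
array of 18: 18 × 52 = 936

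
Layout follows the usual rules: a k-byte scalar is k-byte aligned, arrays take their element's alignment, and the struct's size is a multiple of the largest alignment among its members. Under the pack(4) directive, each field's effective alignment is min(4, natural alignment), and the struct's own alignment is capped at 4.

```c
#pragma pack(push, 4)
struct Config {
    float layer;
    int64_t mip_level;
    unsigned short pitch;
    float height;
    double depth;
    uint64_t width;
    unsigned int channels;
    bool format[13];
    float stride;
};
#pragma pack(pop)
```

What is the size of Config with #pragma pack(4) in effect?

layer at 0 (size 4, align 4) → ends 4
mip_level at 4 (size 8, align 4) → ends 12
pitch at 12 (size 2, align 2) → ends 14
pad 2 to align 4 for height
height at 16 (size 4, align 4) → ends 20
depth at 20 (size 8, align 4) → ends 28
width at 28 (size 8, align 4) → ends 36
channels at 36 (size 4, align 4) → ends 40
format at 40 (size 13, align 1) → ends 53
pad 3 to align 4 for stride
stride at 56 (size 4, align 4) → ends 60
total 60 bytes, alignment 4

60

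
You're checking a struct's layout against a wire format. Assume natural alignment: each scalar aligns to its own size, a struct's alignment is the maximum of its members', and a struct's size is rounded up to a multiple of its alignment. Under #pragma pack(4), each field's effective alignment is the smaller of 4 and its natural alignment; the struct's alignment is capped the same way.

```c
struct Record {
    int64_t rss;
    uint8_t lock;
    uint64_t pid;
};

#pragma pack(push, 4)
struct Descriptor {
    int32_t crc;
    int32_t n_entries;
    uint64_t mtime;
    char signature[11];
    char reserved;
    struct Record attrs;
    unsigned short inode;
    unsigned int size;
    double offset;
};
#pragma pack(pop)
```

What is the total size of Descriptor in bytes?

68 bytes

Record: @0: rss [8B, align 8] → 8; @8: lock [1B, align 1] → 9; +7 pad (align 8); @16: pid [8B, align 8] → 24; size 24, align 8
@0: crc [4B, align 4] → 4
@4: n_entries [4B, align 4] → 8
@8: mtime [8B, align 4] → 16
@16: signature [11B, align 1] → 27
@27: reserved [1B, align 1] → 28
@28: attrs [24B, align 4] → 52
@52: inode [2B, align 2] → 54
+2 pad (align 4)
@56: size [4B, align 4] → 60
@60: offset [8B, align 4] → 68
size 68, align 4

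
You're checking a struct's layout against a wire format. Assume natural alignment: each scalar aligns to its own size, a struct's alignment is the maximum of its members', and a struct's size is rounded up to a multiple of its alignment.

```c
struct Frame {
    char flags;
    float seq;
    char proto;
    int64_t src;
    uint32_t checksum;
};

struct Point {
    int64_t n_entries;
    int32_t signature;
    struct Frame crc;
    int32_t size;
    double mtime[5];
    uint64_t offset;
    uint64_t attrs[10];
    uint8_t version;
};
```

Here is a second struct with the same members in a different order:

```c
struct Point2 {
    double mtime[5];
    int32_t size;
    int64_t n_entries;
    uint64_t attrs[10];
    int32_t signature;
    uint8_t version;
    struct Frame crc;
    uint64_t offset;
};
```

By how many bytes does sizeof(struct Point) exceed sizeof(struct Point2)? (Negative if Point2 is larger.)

Frame: flags at 0 (size 1, align 1) → ends 1; pad 3 to align 4 for seq; seq at 4 (size 4, align 4) → ends 8; proto at 8 (size 1, align 1) → ends 9; pad 7 to align 8 for src; src at 16 (size 8, align 8) → ends 24; checksum at 24 (size 4, align 4) → ends 28; tail pad 4 to reach multiple of 8; total 32 bytes, alignment 8
n_entries at 0 (size 8, align 8) → ends 8
signature at 8 (size 4, align 4) → ends 12
pad 4 to align 8 for crc
crc at 16 (size 32, align 8) → ends 48
size at 48 (size 4, align 4) → ends 52
pad 4 to align 8 for mtime
mtime at 56 (size 40, align 8) → ends 96
offset at 96 (size 8, align 8) → ends 104
attrs at 104 (size 80, align 8) → ends 184
version at 184 (size 1, align 1) → ends 185
tail pad 7 to reach multiple of 8
total 192 bytes, alignment 8
— Point2 —
mtime at 0 (size 40, align 8) → ends 40
size at 40 (size 4, align 4) → ends 44
pad 4 to align 8 for n_entries
n_entries at 48 (size 8, align 8) → ends 56
attrs at 56 (size 80, align 8) → ends 136
signature at 136 (size 4, align 4) → ends 140
version at 140 (size 1, align 1) → ends 141
pad 3 to align 8 for crc
crc at 144 (size 32, align 8) → ends 176
offset at 176 (size 8, align 8) → ends 184
total 184 bytes, alignment 8
192 − 184 = 8

8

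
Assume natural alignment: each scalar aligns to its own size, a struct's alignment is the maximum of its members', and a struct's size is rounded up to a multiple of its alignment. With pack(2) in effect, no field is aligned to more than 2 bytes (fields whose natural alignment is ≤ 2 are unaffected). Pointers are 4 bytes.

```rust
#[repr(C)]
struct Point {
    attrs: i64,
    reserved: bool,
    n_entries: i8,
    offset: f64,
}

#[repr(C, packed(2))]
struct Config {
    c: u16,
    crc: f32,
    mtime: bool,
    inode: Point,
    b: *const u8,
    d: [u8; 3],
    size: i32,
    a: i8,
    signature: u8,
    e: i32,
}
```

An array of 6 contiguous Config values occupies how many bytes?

300

Point: attrs at 0 (size 8, align 8) → ends 8; reserved at 8 (size 1, align 1) → ends 9; n_entries at 9 (size 1, align 1) → ends 10; pad 6 to align 8 for offset; offset at 16 (size 8, align 8) → ends 24; total 24 bytes, alignment 8
c at 0 (size 2, align 2) → ends 2
crc at 2 (size 4, align 2) → ends 6
mtime at 6 (size 1, align 1) → ends 7
pad 1 to align 2 for inode
inode at 8 (size 24, align 2) → ends 32
b at 32 (size 4, align 2) → ends 36
d at 36 (size 3, align 1) → ends 39
pad 1 to align 2 for size
size at 40 (size 4, align 2) → ends 44
a at 44 (size 1, align 1) → ends 45
signature at 45 (size 1, align 1) → ends 46
e at 46 (size 4, align 2) → ends 50
total 50 bytes, alignment 2
array of 6: 6 × 50 = 300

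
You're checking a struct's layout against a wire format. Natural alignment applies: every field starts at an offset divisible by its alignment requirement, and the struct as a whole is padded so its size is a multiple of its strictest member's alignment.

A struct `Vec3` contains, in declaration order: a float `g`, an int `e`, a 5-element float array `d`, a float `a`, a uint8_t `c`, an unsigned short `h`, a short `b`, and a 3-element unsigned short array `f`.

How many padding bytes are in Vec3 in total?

@0: g [4B, align 4] → 4
@4: e [4B, align 4] → 8
@8: d [20B, align 4] → 28
@28: a [4B, align 4] → 32
@32: c [1B, align 1] → 33
+1 pad (align 2)
@34: h [2B, align 2] → 36
@36: b [2B, align 2] → 38
@38: f [6B, align 2] → 44
size 44, align 4
data bytes 43, size 44 → padding 1

1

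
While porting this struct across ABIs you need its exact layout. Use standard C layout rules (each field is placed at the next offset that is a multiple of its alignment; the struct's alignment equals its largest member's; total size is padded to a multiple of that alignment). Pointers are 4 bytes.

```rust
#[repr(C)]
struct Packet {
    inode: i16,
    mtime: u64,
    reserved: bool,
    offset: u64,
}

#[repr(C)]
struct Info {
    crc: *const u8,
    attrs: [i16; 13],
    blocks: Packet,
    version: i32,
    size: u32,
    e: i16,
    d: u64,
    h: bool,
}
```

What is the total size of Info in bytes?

96 bytes

Packet: 0..2  inode  (2B, 2-aligned); 2..8  -- padding (6B); 8..16  mtime  (8B, 8-aligned); 16..17  reserved  (1B, 1-aligned); 17..24  -- padding (7B); 24..32  offset  (8B, 8-aligned); sizeof = 32, alignof = 8
0..4  crc  (4B, 4-aligned)
4..30  attrs  (26B, 2-aligned)
30..32  -- padding (2B)
32..64  blocks  (32B, 8-aligned)
64..68  version  (4B, 4-aligned)
68..72  size  (4B, 4-aligned)
72..74  e  (2B, 2-aligned)
74..80  -- padding (6B)
80..88  d  (8B, 8-aligned)
88..89  h  (1B, 1-aligned)
89..96  -- tail padding (7B)
sizeof = 96, alignof = 8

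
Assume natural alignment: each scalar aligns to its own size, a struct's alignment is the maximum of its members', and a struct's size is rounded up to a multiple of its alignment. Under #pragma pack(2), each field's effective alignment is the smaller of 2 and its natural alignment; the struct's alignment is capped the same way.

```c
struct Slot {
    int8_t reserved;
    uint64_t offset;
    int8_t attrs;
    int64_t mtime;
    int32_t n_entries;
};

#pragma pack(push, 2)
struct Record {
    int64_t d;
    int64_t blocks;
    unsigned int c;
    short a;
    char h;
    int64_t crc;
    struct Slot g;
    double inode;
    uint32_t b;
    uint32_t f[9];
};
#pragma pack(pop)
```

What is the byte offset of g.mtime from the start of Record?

Slot: @0: reserved [1B, align 1] → 1; +7 pad (align 8); @8: offset [8B, align 8] → 16; @16: attrs [1B, align 1] → 17; +7 pad (align 8); @24: mtime [8B, align 8] → 32; @32: n_entries [4B, align 4] → 36; +4 tail pad (align 8); size 40, align 8
@0: d [8B, align 2] → 8
@8: blocks [8B, align 2] → 16
@16: c [4B, align 2] → 20
@20: a [2B, align 2] → 22
@22: h [1B, align 1] → 23
+1 pad (align 2)
@24: crc [8B, align 2] → 32
@32: g [40B, align 2] → 72
within Slot: mtime at 24
32 + 24 = 56

56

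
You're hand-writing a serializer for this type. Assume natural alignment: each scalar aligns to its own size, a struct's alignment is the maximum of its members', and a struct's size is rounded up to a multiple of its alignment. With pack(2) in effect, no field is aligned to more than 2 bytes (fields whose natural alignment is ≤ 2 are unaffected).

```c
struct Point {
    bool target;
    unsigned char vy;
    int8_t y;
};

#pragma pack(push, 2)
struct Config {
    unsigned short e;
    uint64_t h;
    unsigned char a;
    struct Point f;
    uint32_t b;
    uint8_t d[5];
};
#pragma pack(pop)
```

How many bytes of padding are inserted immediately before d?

Point: 0..1  target  (1B, 1-aligned); 1..2  vy  (1B, 1-aligned); 2..3  y  (1B, 1-aligned); sizeof = 3, alignof = 1
0..2  e  (2B, 2-aligned)
2..10  h  (8B, 2-aligned)
10..11  a  (1B, 1-aligned)
11..14  f  (3B, 1-aligned)
14..18  b  (4B, 2-aligned)
18..23  d  (5B, 1-aligned)

0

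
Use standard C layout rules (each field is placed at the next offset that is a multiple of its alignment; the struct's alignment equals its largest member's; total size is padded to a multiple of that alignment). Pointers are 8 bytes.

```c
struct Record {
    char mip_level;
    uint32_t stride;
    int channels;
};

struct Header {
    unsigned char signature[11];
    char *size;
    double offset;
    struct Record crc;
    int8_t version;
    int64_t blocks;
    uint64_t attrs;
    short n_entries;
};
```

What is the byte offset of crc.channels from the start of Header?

40

Record: 0..1  mip_level  (1B, 1-aligned); 1..4  -- padding (3B); 4..8  stride  (4B, 4-aligned); 8..12  channels  (4B, 4-aligned); sizeof = 12, alignof = 4
0..11  signature  (11B, 1-aligned)
11..16  -- padding (5B)
16..24  size  (8B, 8-aligned)
24..32  offset  (8B, 8-aligned)
32..44  crc  (12B, 4-aligned)
within Record: channels at 8
32 + 8 = 40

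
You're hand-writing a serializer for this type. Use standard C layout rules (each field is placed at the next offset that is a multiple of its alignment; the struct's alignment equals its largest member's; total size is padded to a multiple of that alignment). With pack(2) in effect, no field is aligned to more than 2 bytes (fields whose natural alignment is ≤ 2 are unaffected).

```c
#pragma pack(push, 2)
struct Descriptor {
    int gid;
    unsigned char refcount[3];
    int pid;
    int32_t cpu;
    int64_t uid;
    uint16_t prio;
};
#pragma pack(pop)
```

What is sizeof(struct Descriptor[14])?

gid at 0 (size 4, align 2) → ends 4
refcount at 4 (size 3, align 1) → ends 7
pad 1 to align 2 for pid
pid at 8 (size 4, align 2) → ends 12
cpu at 12 (size 4, align 2) → ends 16
uid at 16 (size 8, align 2) → ends 24
prio at 24 (size 2, align 2) → ends 26
total 26 bytes, alignment 2
array of 14: 14 × 26 = 364

364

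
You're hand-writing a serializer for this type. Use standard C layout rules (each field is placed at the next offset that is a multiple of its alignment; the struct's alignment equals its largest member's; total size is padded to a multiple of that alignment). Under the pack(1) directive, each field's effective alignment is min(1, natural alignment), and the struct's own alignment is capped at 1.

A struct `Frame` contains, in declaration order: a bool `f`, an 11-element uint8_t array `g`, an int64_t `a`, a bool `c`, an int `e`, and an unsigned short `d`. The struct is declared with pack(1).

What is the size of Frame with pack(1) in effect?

27

f at 0 (size 1, align 1) → ends 1
g at 1 (size 11, align 1) → ends 12
a at 12 (size 8, align 1) → ends 20
c at 20 (size 1, align 1) → ends 21
e at 21 (size 4, align 1) → ends 25
d at 25 (size 2, align 1) → ends 27
total 27 bytes, alignment 1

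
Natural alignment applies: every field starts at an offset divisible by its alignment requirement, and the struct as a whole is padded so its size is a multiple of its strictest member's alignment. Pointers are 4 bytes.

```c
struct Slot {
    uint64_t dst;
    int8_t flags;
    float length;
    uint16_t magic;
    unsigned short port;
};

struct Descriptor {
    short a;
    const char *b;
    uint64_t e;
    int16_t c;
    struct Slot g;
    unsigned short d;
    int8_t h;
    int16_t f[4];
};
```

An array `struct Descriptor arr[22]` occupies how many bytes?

1408

Slot: @0: dst [8B, align 8] → 8; @8: flags [1B, align 1] → 9; +3 pad (align 4); @12: length [4B, align 4] → 16; @16: magic [2B, align 2] → 18; @18: port [2B, align 2] → 20; +4 tail pad (align 8); size 24, align 8
@0: a [2B, align 2] → 2
+2 pad (align 4)
@4: b [4B, align 4] → 8
@8: e [8B, align 8] → 16
@16: c [2B, align 2] → 18
+6 pad (align 8)
@24: g [24B, align 8] → 48
@48: d [2B, align 2] → 50
@50: h [1B, align 1] → 51
+1 pad (align 2)
@52: f [8B, align 2] → 60
+4 tail pad (align 8)
size 64, align 8
array of 22: 22 × 64 = 1408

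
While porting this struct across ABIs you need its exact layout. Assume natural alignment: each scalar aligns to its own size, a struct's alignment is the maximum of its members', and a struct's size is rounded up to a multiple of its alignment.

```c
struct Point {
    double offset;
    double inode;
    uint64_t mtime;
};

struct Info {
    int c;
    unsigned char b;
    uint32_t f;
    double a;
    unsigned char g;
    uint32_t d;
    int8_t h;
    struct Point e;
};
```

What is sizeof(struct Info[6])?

384

Point: 0..8  offset  (8B, 8-aligned); 8..16  inode  (8B, 8-aligned); 16..24  mtime  (8B, 8-aligned); sizeof = 24, alignof = 8
0..4  c  (4B, 4-aligned)
4..5  b  (1B, 1-aligned)
5..8  -- padding (3B)
8..12  f  (4B, 4-aligned)
12..16  -- padding (4B)
16..24  a  (8B, 8-aligned)
24..25  g  (1B, 1-aligned)
25..28  -- padding (3B)
28..32  d  (4B, 4-aligned)
32..33  h  (1B, 1-aligned)
33..40  -- padding (7B)
40..64  e  (24B, 8-aligned)
sizeof = 64, alignof = 8
array of 6: 6 × 64 = 384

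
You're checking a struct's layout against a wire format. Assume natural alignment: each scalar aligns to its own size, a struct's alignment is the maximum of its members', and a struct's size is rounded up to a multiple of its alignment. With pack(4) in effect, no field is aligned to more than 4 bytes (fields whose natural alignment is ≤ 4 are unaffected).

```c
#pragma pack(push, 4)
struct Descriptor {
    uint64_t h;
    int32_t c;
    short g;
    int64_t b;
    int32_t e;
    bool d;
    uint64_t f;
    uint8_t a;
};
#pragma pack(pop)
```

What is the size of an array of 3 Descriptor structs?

@0: h [8B, align 4] → 8
@8: c [4B, align 4] → 12
@12: g [2B, align 2] → 14
+2 pad (align 4)
@16: b [8B, align 4] → 24
@24: e [4B, align 4] → 28
@28: d [1B, align 1] → 29
+3 pad (align 4)
@32: f [8B, align 4] → 40
@40: a [1B, align 1] → 41
+3 tail pad (align 4)
size 44, align 4
array of 3: 3 × 44 = 132

132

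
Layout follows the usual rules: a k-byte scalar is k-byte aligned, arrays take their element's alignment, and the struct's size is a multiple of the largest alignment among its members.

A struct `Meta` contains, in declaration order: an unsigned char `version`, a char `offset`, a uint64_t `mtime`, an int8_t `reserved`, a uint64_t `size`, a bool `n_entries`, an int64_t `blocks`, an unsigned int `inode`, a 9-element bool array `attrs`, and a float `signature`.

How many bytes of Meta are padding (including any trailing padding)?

0..1  version  (1B, 1-aligned)
1..2  offset  (1B, 1-aligned)
2..8  -- padding (6B)
8..16  mtime  (8B, 8-aligned)
16..17  reserved  (1B, 1-aligned)
17..24  -- padding (7B)
24..32  size  (8B, 8-aligned)
32..33  n_entries  (1B, 1-aligned)
33..40  -- padding (7B)
40..48  blocks  (8B, 8-aligned)
48..52  inode  (4B, 4-aligned)
52..61  attrs  (9B, 1-aligned)
61..64  -- padding (3B)
64..68  signature  (4B, 4-aligned)
68..72  -- tail padding (4B)
sizeof = 72, alignof = 8
data bytes 45, size 72 → padding 27

27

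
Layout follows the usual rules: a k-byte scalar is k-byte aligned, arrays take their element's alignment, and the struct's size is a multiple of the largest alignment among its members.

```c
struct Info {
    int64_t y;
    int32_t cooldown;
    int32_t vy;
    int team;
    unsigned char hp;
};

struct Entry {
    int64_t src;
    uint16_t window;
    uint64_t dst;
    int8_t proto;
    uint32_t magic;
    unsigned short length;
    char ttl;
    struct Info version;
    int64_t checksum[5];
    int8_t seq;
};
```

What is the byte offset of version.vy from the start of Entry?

52

Info: y at 0 (size 8, align 8) → ends 8; cooldown at 8 (size 4, align 4) → ends 12; vy at 12 (size 4, align 4) → ends 16; team at 16 (size 4, align 4) → ends 20; hp at 20 (size 1, align 1) → ends 21; tail pad 3 to reach multiple of 8; total 24 bytes, alignment 8
src at 0 (size 8, align 8) → ends 8
window at 8 (size 2, align 2) → ends 10
pad 6 to align 8 for dst
dst at 16 (size 8, align 8) → ends 24
proto at 24 (size 1, align 1) → ends 25
pad 3 to align 4 for magic
magic at 28 (size 4, align 4) → ends 32
length at 32 (size 2, align 2) → ends 34
ttl at 34 (size 1, align 1) → ends 35
pad 5 to align 8 for version
version at 40 (size 24, align 8) → ends 64
within Info: vy at 12
40 + 12 = 52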